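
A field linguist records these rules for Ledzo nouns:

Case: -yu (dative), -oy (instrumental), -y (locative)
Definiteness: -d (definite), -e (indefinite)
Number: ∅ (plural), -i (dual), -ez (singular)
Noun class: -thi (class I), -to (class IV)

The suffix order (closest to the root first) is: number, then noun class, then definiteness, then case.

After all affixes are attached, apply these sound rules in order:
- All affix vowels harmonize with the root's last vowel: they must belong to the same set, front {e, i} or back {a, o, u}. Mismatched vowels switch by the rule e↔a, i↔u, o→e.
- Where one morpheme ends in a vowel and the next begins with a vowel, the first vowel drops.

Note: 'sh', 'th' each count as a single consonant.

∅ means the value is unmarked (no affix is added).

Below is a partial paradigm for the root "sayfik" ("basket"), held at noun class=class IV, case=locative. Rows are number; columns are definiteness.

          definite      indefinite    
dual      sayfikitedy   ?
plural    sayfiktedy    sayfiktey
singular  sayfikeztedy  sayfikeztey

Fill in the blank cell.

sayfikitey

Attach number dual -i → sayfiki.
Attach noun class class IV -to → sayfikito.
Attach definiteness indefinite -e → sayfikitoe.
Attach case locative -y → sayfikitoey.
Apply vowel harmony: sayfikitoey → sayfikiteey.
Apply vowel deletion: sayfikiteey → sayfikitey.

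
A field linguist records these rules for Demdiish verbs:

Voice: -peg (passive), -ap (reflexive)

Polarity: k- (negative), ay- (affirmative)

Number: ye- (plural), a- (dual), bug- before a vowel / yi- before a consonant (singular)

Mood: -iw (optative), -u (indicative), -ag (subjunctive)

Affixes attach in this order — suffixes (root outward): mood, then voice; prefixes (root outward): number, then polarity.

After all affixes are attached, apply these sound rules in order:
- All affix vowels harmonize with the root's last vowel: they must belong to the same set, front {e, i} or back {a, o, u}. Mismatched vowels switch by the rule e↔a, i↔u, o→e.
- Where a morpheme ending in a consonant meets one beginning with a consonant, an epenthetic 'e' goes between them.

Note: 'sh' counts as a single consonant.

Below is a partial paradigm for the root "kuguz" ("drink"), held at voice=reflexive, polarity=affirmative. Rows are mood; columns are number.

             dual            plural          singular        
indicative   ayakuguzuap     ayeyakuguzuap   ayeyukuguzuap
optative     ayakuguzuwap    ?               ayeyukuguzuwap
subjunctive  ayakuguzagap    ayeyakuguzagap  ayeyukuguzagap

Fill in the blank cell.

ayeyakuguzuwap

Attach mood optative -iw → kuguziw.
Attach voice reflexive -ap → kuguziwap.
Attach number plural ye- → yekuguziwap.
Attach polarity affirmative ay- → ayyekuguziwap.
Apply vowel harmony: ayyekuguziwap → ayyakuguzuwap.
Apply epenthesis: ayyakuguzuwap → ayeyakuguzuwap.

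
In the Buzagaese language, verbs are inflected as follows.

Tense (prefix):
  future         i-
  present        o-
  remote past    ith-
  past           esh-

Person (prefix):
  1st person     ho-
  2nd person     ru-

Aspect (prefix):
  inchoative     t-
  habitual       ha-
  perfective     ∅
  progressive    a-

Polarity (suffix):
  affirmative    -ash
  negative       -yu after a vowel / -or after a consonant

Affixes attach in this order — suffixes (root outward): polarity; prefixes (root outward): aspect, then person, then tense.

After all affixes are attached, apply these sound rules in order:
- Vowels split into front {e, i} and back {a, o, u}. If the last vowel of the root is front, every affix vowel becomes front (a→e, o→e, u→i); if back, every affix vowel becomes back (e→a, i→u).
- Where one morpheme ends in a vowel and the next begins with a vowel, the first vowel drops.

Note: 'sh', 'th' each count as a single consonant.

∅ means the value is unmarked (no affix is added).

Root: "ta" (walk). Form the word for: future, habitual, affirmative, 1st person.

Attach aspect habitual ha- → hata.
Attach polarity affirmative -ash → hataash.
Attach person 1st person ho- → hohataash.
Attach tense future i- → ihohataash.
Apply vowel harmony: ihohataash → uhohataash.
Apply vowel deletion: uhohataash → uhohatash.

uhohatash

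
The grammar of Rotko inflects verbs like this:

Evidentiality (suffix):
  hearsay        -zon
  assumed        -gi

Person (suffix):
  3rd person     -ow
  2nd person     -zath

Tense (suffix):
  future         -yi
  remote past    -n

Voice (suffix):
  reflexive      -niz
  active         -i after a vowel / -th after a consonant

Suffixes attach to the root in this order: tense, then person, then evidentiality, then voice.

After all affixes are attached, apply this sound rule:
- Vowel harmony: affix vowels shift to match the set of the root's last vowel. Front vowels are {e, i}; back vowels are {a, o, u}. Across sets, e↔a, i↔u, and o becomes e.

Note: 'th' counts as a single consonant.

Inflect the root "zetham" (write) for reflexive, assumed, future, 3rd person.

Attach tense future -yi → zethamyi.
Attach person 3rd person -ow → zethamyiow.
Attach evidentiality assumed -gi → zethamyiowgi.
Attach voice reflexive -niz → zethamyiowginiz.
Apply vowel harmony: zethamyiowginiz → zethamyuowgunuz.

zethamyuowgunuz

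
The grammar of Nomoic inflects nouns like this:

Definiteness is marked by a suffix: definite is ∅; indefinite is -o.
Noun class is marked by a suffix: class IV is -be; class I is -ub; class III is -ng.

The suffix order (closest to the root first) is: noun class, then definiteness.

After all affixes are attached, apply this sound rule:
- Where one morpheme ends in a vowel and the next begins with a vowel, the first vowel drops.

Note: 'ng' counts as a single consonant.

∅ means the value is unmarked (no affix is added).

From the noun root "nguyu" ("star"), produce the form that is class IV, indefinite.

Attach noun class class IV -be → nguyube.
Attach definiteness indefinite -o → nguyubeo.
Apply vowel deletion: nguyubeo → nguyubo.

nguyubo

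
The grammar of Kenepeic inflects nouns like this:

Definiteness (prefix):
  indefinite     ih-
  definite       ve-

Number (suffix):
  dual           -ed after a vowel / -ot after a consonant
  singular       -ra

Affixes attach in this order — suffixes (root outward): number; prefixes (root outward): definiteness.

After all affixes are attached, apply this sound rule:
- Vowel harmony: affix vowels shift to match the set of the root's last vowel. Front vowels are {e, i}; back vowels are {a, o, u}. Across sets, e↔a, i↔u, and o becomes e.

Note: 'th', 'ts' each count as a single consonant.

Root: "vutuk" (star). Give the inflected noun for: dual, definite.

Attach number dual -ot (after consonant 'k') → vutukot.
Attach definiteness definite ve- → vevutukot.
Apply vowel harmony: vevutukot → vavutukot.

vavutukot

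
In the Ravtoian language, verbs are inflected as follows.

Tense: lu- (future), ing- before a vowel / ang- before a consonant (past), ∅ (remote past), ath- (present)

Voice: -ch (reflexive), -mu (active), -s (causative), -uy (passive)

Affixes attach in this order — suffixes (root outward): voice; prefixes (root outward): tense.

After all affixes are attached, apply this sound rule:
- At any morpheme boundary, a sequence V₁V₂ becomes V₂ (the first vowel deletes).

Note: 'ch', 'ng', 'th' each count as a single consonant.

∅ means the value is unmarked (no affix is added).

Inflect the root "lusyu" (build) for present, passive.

Attach tense present ath- → athlusyu.
Attach voice passive -uy → athlusyuuy.
Apply vowel deletion: athlusyuuy → athlusyuy.

athlusyuy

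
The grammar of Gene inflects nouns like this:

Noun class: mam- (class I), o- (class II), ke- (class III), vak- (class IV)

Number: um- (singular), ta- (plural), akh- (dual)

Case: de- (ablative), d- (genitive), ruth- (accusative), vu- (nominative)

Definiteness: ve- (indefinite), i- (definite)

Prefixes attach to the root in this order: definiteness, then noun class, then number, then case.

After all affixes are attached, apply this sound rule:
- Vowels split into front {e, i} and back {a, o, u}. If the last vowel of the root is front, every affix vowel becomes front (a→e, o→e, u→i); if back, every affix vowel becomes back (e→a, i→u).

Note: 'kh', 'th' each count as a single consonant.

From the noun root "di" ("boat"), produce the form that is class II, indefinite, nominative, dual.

viekhevedi

Attach definiteness indefinite ve- → vedi.
Attach noun class class II o- → ovedi.
Attach number dual akh- → akhovedi.
Attach case nominative vu- → vuakhovedi.
Apply vowel harmony: vuakhovedi → viekhevedi.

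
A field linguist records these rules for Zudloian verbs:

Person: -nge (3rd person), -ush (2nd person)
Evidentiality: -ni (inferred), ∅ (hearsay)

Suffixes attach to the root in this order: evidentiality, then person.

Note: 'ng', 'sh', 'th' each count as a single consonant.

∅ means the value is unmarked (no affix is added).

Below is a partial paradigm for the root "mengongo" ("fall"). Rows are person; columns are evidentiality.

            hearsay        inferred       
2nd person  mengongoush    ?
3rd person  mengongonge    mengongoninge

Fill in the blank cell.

mengongoniush

Attach evidentiality inferred -ni → mengongoni.
Attach person 2nd person -ush → mengongoniush.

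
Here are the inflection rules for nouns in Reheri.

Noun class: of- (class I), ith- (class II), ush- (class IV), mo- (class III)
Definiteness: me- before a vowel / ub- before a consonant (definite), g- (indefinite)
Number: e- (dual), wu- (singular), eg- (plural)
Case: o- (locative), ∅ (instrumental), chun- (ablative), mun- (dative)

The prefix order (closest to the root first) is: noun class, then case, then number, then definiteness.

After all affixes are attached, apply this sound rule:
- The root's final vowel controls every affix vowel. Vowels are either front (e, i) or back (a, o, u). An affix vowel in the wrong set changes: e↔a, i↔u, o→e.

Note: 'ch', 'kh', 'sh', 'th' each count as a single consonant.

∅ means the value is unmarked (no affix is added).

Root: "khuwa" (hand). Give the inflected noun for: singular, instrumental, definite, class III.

ubwumokhuwa

Attach noun class class III mo- → mokhuwa.
case = instrumental: zero marking, form stays mokhuwa.
Attach number singular wu- → wumokhuwa.
Attach definiteness definite ub- (before consonant 'w') → ubwumokhuwa.
Vowel harmony: no change.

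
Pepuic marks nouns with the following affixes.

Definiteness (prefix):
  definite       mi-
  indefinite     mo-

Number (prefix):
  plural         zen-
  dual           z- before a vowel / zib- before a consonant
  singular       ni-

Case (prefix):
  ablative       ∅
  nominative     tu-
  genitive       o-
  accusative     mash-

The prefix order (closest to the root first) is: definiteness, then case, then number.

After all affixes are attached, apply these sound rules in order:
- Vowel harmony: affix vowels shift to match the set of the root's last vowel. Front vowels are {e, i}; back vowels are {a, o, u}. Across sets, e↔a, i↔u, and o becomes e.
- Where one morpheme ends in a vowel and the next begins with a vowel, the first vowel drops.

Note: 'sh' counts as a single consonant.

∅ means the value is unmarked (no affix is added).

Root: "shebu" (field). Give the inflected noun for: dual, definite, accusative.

zubmashmushebu

Attach definiteness definite mi- → mishebu.
Attach case accusative mash- → mashmishebu.
Attach number dual zib- (before consonant 'm') → zibmashmishebu.
Apply vowel harmony: zibmashmishebu → zubmashmushebu.
Vowel deletion: no change.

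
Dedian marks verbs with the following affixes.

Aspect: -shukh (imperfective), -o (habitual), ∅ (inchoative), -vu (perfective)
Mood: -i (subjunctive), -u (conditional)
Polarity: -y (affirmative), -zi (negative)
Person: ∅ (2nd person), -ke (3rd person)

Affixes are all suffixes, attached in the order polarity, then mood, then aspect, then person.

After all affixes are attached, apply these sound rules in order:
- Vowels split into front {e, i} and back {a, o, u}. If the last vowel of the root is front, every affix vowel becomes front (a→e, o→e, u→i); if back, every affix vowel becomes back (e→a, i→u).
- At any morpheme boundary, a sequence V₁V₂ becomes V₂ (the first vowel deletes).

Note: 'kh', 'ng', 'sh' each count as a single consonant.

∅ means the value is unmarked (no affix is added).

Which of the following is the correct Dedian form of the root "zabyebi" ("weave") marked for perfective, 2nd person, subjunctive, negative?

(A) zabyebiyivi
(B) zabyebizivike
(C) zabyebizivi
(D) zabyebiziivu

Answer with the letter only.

Attach polarity negative -zi → zabyebizi.
Attach mood subjunctive -i → zabyebizii.
Attach aspect perfective -vu → zabyebiziivu.
person = 2nd person: zero marking, form stays zabyebiziivu.
Apply vowel harmony: zabyebiziivu → zabyebiziivi.
Apply vowel deletion: zabyebiziivi → zabyebizivi.
So the correct form is zabyebizivi, option (C).
(B) zabyebizivike is wrong: it uses 3rd person instead of 2nd person for person.
(A) zabyebiyivi is wrong: it uses affirmative instead of negative for polarity.
(D) zabyebiziivu is wrong: it fails to apply the sound rule(s).

C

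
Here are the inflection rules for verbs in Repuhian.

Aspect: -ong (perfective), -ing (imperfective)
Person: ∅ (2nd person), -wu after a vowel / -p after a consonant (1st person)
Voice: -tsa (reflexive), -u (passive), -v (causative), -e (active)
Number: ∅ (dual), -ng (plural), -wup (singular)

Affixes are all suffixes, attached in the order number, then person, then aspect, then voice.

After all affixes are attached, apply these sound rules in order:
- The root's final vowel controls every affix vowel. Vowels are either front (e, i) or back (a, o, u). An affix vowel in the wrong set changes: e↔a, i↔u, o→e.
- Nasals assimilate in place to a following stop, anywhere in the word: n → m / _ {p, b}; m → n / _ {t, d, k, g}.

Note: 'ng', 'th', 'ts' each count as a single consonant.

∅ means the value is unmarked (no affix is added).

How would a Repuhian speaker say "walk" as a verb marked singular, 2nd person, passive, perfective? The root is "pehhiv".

Attach number singular -wup → pehhivwup.
person = 2nd person: zero marking, form stays pehhivwup.
Attach aspect perfective -ong → pehhivwupong.
Attach voice passive -u → pehhivwupongu.
Apply vowel harmony: pehhivwupongu → pehhivwipengi.
Nasal assimilation: no change.

pehhivwipengi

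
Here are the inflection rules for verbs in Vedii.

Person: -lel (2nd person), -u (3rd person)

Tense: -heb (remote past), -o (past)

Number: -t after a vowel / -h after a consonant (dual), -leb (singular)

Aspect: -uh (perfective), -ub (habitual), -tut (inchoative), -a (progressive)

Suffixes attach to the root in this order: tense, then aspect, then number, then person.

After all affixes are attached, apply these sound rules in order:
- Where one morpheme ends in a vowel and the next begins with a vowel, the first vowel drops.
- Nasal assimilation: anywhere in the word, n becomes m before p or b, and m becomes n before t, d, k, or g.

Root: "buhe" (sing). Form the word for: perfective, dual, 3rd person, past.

buhuhhu

Attach tense past -o → buheo.
Attach aspect perfective -uh → buheouh.
Attach number dual -h (after consonant 'h') → buheouhh.
Attach person 3rd person -u → buheouhhu.
Apply vowel deletion: buheouhhu → buhuhhu.
Nasal assimilation: no change.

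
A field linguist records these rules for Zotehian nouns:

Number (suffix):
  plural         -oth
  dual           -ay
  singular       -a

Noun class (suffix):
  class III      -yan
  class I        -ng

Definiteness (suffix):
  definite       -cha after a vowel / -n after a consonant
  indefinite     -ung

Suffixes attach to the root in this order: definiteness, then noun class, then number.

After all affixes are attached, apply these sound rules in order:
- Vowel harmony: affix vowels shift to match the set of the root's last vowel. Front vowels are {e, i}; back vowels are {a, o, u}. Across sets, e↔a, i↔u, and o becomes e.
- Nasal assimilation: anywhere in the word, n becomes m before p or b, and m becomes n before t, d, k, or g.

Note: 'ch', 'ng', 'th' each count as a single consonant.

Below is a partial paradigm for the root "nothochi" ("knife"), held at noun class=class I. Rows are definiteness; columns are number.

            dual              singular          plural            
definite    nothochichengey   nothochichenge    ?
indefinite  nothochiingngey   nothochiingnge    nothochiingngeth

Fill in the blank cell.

nothochichengeth

Attach definiteness definite -cha (after vowel 'i') → nothochicha.
Attach noun class class I -ng → nothochichang.
Attach number plural -oth → nothochichangoth.
Apply vowel harmony: nothochichangoth → nothochichengeth.
Nasal assimilation: no change.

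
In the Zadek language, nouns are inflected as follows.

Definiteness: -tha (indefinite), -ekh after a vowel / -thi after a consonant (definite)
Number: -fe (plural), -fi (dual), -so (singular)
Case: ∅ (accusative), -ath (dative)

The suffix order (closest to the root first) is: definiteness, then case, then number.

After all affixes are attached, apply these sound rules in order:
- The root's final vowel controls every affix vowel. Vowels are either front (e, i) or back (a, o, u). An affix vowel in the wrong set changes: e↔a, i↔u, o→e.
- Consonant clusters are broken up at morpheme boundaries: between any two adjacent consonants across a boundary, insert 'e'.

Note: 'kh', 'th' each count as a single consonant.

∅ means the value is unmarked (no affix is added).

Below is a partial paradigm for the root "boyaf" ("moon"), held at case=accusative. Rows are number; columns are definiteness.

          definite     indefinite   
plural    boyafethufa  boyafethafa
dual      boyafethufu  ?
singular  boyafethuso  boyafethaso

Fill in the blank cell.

Attach definiteness indefinite -tha → boyaftha.
case = accusative: zero marking, form stays boyaftha.
Attach number dual -fi → boyafthafi.
Apply vowel harmony: boyafthafi → boyafthafu.
Apply epenthesis: boyafthafu → boyafethafu.

boyafethafu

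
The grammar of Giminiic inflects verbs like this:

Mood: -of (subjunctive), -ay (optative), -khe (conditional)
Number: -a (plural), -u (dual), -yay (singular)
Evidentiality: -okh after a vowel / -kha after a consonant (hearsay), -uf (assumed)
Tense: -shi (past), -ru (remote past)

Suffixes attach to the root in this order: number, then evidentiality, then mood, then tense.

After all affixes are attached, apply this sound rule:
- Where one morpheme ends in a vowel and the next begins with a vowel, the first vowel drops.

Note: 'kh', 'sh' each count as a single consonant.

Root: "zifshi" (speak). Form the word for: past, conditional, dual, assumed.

zifshufkheshi

Attach number dual -u → zifshiu.
Attach evidentiality assumed -uf → zifshiuuf.
Attach mood conditional -khe → zifshiuufkhe.
Attach tense past -shi → zifshiuufkheshi.
Apply vowel deletion: zifshiuufkheshi → zifshufkheshi.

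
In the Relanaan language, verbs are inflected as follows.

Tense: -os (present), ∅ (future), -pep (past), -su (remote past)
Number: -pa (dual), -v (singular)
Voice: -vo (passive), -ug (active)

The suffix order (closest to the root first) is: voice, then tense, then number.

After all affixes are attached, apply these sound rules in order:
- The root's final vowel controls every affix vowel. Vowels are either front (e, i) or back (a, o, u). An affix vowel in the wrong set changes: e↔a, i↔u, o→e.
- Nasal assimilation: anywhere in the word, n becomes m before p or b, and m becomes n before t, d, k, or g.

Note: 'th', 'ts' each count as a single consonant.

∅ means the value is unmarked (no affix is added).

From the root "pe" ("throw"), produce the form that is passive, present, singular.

Attach voice passive -vo → pevo.
Attach tense present -os → pevoos.
Attach number singular -v → pevoosv.
Apply vowel harmony: pevoosv → peveesv.
Nasal assimilation: no change.

peveesv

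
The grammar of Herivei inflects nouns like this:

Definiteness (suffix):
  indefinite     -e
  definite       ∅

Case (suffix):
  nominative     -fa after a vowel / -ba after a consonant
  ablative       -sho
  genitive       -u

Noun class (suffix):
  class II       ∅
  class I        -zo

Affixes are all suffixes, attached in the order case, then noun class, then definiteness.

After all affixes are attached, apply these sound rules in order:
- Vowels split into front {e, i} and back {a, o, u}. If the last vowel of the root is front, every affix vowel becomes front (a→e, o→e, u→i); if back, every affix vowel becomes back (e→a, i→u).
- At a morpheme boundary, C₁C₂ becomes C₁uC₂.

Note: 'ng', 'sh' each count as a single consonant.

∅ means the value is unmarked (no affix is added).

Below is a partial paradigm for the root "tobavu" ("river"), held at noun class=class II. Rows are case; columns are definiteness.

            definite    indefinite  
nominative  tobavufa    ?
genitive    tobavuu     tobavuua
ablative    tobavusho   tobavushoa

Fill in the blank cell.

Attach case nominative -fa (after vowel 'u') → tobavufa.
noun class = class II: zero marking, form stays tobavufa.
Attach definiteness indefinite -e → tobavufae.
Apply vowel harmony: tobavufae → tobavufaa.
Epenthesis: no change.

tobavufaa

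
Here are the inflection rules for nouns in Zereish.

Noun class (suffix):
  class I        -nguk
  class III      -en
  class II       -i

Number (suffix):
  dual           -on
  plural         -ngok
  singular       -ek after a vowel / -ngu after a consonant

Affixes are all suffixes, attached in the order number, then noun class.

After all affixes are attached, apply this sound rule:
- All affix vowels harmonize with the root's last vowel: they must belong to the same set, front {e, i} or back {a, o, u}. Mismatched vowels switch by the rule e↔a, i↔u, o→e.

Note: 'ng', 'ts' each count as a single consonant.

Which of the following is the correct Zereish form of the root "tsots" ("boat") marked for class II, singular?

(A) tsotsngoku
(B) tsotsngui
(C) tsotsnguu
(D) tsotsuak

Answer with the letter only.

C

Attach number singular -ngu (after consonant 'ts') → tsotsngu.
Attach noun class class II -i → tsotsngui.
Apply vowel harmony: tsotsngui → tsotsnguu.
So the correct form is tsotsnguu, option (C).
(B) tsotsngui is wrong: it fails to apply the sound rule(s).
(A) tsotsngoku is wrong: it uses plural instead of singular for number.
(D) tsotsuak is wrong: it has the affixes in the wrong order.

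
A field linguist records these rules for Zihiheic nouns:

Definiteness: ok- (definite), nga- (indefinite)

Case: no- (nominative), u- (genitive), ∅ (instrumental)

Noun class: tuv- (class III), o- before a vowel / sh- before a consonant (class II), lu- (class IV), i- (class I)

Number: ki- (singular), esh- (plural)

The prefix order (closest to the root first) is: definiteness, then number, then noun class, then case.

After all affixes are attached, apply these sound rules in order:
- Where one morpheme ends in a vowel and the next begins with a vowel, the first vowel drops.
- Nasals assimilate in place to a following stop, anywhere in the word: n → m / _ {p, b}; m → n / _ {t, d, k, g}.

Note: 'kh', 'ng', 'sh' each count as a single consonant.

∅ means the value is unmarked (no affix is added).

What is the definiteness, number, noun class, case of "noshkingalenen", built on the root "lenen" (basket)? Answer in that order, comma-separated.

Segment: no-sh-ki-nga-lenen.
definiteness: nga- → indefinite.
number: ki- → singular.
noun class: o/sh- → class II.
case: no- → nominative.

indefinite, singular, class II, nominative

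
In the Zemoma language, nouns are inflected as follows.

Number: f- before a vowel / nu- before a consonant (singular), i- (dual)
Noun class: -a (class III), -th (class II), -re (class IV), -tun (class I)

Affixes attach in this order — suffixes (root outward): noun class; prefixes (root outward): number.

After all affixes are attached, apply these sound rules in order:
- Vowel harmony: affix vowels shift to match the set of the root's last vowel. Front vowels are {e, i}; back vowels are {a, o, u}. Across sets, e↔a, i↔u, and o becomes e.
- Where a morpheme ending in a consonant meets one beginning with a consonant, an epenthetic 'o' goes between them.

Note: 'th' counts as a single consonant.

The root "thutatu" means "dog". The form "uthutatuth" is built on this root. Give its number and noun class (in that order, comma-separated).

dual, class II

Segment: i-thutatu-th.
number: i- → dual.
noun class: -th → class II.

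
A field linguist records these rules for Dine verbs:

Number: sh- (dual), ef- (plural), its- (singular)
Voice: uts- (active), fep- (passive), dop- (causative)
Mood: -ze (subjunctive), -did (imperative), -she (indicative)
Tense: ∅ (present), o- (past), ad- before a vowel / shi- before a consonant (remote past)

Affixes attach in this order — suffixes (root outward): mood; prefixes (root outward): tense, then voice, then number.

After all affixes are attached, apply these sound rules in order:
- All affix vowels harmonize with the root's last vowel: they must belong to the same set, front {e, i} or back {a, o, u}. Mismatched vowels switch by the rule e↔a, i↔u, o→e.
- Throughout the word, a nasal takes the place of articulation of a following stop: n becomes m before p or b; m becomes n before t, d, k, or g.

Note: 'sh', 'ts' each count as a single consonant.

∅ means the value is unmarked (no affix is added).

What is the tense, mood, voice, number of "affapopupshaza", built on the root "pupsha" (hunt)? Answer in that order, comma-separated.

past, subjunctive, passive, plural

Segment: ef-fep-o-pupsha-ze.
tense: o- → past.
mood: -ze → subjunctive.
voice: fep- → passive.
number: ef- → plural.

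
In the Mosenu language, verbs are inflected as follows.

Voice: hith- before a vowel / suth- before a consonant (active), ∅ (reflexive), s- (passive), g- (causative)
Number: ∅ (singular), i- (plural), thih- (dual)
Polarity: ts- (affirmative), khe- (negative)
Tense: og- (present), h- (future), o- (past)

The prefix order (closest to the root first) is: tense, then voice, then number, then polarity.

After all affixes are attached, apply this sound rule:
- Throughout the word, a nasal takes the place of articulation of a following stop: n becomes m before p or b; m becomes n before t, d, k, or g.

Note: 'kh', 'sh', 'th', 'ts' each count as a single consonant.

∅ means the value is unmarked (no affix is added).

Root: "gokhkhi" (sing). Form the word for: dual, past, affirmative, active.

tsthihhithogokhkhi

Attach tense past o- → ogokhkhi.
Attach voice active hith- (before vowel 'o') → hithogokhkhi.
Attach number dual thih- → thihhithogokhkhi.
Attach polarity affirmative ts- → tsthihhithogokhkhi.
Nasal assimilation: no change.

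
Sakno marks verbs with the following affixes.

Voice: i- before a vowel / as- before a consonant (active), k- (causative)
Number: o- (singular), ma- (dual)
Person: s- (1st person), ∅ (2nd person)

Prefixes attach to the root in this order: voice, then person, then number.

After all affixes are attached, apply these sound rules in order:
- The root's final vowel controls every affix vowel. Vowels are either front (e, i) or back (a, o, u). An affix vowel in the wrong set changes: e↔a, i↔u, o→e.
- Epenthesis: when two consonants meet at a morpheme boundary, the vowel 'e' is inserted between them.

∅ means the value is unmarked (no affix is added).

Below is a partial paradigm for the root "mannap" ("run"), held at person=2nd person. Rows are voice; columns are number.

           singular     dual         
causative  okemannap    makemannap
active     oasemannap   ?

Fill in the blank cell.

Attach voice active as- (before consonant 'm') → asmannap.
person = 2nd person: zero marking, form stays asmannap.
Attach number dual ma- → maasmannap.
Vowel harmony: no change.
Apply epenthesis: maasmannap → maasemannap.

maasemannap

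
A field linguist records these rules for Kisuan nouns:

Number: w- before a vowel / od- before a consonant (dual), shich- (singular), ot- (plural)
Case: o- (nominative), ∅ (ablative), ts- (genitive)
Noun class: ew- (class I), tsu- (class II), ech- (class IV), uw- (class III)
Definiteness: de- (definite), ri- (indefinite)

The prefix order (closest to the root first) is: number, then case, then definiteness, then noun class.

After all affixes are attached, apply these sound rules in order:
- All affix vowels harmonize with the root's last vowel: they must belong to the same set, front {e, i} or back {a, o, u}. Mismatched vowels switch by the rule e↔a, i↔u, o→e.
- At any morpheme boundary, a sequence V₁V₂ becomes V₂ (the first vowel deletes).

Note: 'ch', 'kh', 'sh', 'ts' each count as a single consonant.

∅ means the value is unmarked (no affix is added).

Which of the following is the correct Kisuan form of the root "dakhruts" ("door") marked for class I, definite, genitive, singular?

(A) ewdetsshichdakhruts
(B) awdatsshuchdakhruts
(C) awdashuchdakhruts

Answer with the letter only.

B

Attach number singular shich- → shichdakhruts.
Attach case genitive ts- → tsshichdakhruts.
Attach definiteness definite de- → detsshichdakhruts.
Attach noun class class I ew- → ewdetsshichdakhruts.
Apply vowel harmony: ewdetsshichdakhruts → awdatsshuchdakhruts.
Vowel deletion: no change.
So the correct form is awdatsshuchdakhruts, option (B).
(A) ewdetsshichdakhruts is wrong: it fails to apply the sound rule(s).
(C) awdashuchdakhruts is wrong: it uses ablative instead of genitive for case.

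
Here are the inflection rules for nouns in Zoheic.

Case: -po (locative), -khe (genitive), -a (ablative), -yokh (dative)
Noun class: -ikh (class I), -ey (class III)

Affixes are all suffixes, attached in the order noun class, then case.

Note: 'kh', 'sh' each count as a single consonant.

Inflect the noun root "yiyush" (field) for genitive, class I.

yiyushikhkhe

Attach noun class class I -ikh → yiyushikh.
Attach case genitive -khe → yiyushikhkhe.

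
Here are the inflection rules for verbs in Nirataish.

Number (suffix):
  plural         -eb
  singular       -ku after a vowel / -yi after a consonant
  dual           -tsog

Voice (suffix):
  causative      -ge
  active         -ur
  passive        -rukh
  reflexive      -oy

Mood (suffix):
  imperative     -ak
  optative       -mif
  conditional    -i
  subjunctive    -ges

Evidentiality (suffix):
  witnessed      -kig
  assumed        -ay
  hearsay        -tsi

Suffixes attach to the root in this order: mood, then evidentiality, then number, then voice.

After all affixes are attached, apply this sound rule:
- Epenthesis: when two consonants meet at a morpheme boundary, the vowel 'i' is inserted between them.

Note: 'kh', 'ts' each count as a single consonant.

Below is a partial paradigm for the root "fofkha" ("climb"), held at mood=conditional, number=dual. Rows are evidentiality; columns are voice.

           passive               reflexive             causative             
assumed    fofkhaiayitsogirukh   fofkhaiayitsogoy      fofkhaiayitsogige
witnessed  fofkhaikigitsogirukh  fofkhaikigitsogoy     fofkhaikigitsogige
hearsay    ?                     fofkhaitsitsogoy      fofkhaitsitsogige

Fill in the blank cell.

fofkhaitsitsogirukh

Attach mood conditional -i → fofkhai.
Attach evidentiality hearsay -tsi → fofkhaitsi.
Attach number dual -tsog → fofkhaitsitsog.
Attach voice passive -rukh → fofkhaitsitsogrukh.
Apply epenthesis: fofkhaitsitsogrukh → fofkhaitsitsogirukh.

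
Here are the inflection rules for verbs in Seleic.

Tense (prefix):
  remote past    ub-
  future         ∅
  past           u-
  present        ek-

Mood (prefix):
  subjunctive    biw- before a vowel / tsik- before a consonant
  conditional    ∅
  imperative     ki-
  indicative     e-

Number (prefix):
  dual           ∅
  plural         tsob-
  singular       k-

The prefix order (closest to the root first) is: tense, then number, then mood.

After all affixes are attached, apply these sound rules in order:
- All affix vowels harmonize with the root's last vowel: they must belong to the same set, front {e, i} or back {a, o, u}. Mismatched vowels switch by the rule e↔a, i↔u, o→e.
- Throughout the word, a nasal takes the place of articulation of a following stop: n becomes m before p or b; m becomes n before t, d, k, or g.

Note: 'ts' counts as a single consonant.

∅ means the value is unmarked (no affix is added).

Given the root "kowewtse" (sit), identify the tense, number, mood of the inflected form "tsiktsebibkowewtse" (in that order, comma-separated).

Segment: tsik-tsob-ub-kowewtse.
tense: ub- → remote past.
number: tsob- → plural.
mood: biw/tsik- → subjunctive.

remote past, plural, subjunctive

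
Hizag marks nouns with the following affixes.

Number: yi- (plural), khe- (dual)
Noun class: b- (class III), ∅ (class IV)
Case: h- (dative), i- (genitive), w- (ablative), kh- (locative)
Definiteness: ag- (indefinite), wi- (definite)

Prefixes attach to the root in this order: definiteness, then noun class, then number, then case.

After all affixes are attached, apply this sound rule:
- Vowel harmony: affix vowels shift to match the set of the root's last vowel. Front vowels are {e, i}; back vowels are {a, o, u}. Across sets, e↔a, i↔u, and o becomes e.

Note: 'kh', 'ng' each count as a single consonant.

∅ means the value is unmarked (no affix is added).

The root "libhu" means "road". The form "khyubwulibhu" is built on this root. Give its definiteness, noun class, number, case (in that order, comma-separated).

Segment: kh-yi-b-wi-libhu.
definiteness: wi- → definite.
noun class: b- → class III.
number: yi- → plural.
case: kh- → locative.

definite, class III, plural, locative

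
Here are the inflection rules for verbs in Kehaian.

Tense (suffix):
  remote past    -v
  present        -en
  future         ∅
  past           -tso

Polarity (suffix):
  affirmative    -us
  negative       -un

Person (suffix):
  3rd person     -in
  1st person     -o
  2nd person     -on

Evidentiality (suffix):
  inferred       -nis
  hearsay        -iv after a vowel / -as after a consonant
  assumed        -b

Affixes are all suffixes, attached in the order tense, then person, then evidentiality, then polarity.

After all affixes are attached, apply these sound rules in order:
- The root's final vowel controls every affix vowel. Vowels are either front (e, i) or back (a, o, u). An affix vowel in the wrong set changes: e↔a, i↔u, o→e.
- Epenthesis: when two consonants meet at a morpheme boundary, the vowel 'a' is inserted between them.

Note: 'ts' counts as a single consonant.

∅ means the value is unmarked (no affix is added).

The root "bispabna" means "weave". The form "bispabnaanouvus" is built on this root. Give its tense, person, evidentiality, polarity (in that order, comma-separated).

present, 1st person, hearsay, affirmative

Segment: bispabna-en-o-iv-us.
tense: -en → present.
person: -o → 1st person.
evidentiality: -iv/as → hearsay.
polarity: -us → affirmative.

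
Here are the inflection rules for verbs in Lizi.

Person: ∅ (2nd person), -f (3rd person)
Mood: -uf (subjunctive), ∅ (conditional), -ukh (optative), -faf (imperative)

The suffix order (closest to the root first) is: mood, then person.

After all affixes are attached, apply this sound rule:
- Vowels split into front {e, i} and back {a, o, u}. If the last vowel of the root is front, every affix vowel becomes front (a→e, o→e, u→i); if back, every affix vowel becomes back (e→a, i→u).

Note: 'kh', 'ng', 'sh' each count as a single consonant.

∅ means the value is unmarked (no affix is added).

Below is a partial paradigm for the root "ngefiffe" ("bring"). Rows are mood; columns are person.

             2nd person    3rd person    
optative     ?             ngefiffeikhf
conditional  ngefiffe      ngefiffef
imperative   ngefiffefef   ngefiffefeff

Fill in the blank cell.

Attach mood optative -ukh → ngefiffeukh.
person = 2nd person: zero marking, form stays ngefiffeukh.
Apply vowel harmony: ngefiffeukh → ngefiffeikh.

ngefiffeikh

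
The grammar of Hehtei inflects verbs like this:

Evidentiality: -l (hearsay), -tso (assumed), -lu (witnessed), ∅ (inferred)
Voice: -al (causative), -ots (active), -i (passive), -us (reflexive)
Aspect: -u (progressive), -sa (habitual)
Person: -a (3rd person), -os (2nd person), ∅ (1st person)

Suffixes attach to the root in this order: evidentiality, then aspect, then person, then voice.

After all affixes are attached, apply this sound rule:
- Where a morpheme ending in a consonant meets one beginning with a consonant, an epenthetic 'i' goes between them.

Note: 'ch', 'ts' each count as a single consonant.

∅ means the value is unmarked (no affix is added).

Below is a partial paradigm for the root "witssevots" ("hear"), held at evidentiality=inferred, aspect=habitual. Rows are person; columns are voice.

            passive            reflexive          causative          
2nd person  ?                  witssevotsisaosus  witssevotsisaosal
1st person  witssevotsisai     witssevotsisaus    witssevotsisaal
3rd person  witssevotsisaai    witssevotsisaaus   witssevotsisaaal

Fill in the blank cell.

evidentiality = inferred: zero marking, form stays witssevots.
Attach aspect habitual -sa → witssevotssa.
Attach person 2nd person -os → witssevotssaos.
Attach voice passive -i → witssevotssaosi.
Apply epenthesis: witssevotssaosi → witssevotsisaosi.

witssevotsisaosi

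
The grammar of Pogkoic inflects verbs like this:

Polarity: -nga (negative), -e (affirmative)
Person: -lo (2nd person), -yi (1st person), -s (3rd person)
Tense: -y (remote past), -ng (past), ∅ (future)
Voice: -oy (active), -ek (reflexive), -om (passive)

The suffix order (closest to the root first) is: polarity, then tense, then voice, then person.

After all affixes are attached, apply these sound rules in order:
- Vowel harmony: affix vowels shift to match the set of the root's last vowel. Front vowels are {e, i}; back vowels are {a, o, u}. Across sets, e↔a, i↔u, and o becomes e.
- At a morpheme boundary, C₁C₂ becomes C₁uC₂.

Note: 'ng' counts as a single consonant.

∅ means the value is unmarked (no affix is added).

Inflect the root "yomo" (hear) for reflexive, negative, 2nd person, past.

yomongangakulo

Attach polarity negative -nga → yomonga.
Attach tense past -ng → yomongang.
Attach voice reflexive -ek → yomongangek.
Attach person 2nd person -lo → yomongangeklo.
Apply vowel harmony: yomongangeklo → yomongangaklo.
Apply epenthesis: yomongangaklo → yomongangakulo.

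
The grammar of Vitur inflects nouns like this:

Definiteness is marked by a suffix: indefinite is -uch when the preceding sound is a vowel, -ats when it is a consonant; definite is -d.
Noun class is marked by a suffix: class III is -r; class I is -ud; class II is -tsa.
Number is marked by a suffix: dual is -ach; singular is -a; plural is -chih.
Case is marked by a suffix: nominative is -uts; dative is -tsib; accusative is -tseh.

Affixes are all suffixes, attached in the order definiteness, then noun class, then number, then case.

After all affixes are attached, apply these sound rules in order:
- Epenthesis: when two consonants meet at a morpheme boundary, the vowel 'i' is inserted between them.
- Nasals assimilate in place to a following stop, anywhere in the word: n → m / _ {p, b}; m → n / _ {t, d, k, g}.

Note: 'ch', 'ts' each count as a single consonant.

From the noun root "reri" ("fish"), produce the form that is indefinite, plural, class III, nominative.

reriuchirichihuts

Attach definiteness indefinite -uch (after vowel 'i') → reriuch.
Attach noun class class III -r → reriuchr.
Attach number plural -chih → reriuchrchih.
Attach case nominative -uts → reriuchrchihuts.
Apply epenthesis: reriuchrchihuts → reriuchirichihuts.
Nasal assimilation: no change.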